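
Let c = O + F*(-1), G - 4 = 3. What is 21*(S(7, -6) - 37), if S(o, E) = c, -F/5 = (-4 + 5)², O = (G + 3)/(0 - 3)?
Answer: -742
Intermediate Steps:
G = 7 (G = 4 + 3 = 7)
O = -10/3 (O = (7 + 3)/(0 - 3) = 10/(-3) = 10*(-⅓) = -10/3 ≈ -3.3333)
F = -5 (F = -5*(-4 + 5)² = -5*1² = -5*1 = -5)
c = 5/3 (c = -10/3 - 5*(-1) = -10/3 + 5 = 5/3 ≈ 1.6667)
S(o, E) = 5/3
21*(S(7, -6) - 37) = 21*(5/3 - 37) = 21*(-106/3) = -742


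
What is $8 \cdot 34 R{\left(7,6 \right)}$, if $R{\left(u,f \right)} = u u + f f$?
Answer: $23120$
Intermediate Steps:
$R{\left(u,f \right)} = f^{2} + u^{2}$ ($R{\left(u,f \right)} = u^{2} + f^{2} = f^{2} + u^{2}$)
$8 \cdot 34 R{\left(7,6 \right)} = 8 \cdot 34 \left(6^{2} + 7^{2}\right) = 272 \left(36 + 49\right) = 272 \cdot 85 = 23120$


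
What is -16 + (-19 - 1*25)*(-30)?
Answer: 1304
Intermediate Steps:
-16 + (-19 - 1*25)*(-30) = -16 + (-19 - 25)*(-30) = -16 - 44*(-30) = -16 + 1320 = 1304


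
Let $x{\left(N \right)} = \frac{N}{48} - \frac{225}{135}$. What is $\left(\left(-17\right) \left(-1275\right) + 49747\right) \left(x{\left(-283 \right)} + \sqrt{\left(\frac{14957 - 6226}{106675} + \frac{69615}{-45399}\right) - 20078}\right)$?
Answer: $- \frac{4321031}{8} + \frac{71422 i \sqrt{2093086636961356944622}}{322862555} \approx -5.4013 \cdot 10^{5} + 1.0121 \cdot 10^{7} i$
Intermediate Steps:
$x{\left(N \right)} = - \frac{5}{3} + \frac{N}{48}$ ($x{\left(N \right)} = N \frac{1}{48} - \frac{5}{3} = \frac{N}{48} - \frac{5}{3} = - \frac{5}{3} + \frac{N}{48}$)
$\left(\left(-17\right) \left(-1275\right) + 49747\right) \left(x{\left(-283 \right)} + \sqrt{\left(\frac{14957 - 6226}{106675} + \frac{69615}{-45399}\right) - 20078}\right) = \left(\left(-17\right) \left(-1275\right) + 49747\right) \left(\left(- \frac{5}{3} + \frac{1}{48} \left(-283\right)\right) + \sqrt{\left(\frac{14957 - 6226}{106675} + \frac{69615}{-45399}\right) - 20078}\right) = \left(21675 + 49747\right) \left(\left(- \frac{5}{3} - \frac{283}{48}\right) + \sqrt{\left(\left(14957 - 6226\right) \frac{1}{106675} + 69615 \left(- \frac{1}{45399}\right)\right) - 20078}\right) = 71422 \left(- \frac{121}{16} + \sqrt{\left(8731 \cdot \frac{1}{106675} - \frac{23205}{15133}\right) - 20078}\right) = 71422 \left(- \frac{121}{16} + \sqrt{\left(\frac{8731}{106675} - \frac{23205}{15133}\right) - 20078}\right) = 71422 \left(- \frac{121}{16} + \sqrt{- \frac{2343267152}{1614312775} - 20078}\right) = 71422 \left(- \frac{121}{16} + \sqrt{- \frac{32414515163602}{1614312775}}\right) = 71422 \left(- \frac{121}{16} + \frac{i \sqrt{2093086636961356944622}}{322862555}\right) = - \frac{4321031}{8} + \frac{71422 i \sqrt{2093086636961356944622}}{322862555}$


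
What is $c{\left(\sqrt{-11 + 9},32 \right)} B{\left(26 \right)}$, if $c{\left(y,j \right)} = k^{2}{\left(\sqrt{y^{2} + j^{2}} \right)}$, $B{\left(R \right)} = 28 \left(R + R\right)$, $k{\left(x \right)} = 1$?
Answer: $1456$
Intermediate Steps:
$B{\left(R \right)} = 56 R$ ($B{\left(R \right)} = 28 \cdot 2 R = 56 R$)
$c{\left(y,j \right)} = 1$ ($c{\left(y,j \right)} = 1^{2} = 1$)
$c{\left(\sqrt{-11 + 9},32 \right)} B{\left(26 \right)} = 1 \cdot 56 \cdot 26 = 1 \cdot 1456 = 1456$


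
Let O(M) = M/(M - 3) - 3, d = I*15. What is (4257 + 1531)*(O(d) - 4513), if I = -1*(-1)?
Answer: -26131373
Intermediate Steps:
I = 1
d = 15 (d = 1*15 = 15)
O(M) = -3 + M/(-3 + M) (O(M) = M/(-3 + M) - 3 = -3 + M/(-3 + M))
(4257 + 1531)*(O(d) - 4513) = (4257 + 1531)*((9 - 2*15)/(-3 + 15) - 4513) = 5788*((9 - 30)/12 - 4513) = 5788*((1/12)*(-21) - 4513) = 5788*(-7/4 - 4513) = 5788*(-18059/4) = -26131373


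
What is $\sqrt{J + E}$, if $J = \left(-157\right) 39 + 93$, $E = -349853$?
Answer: $i \sqrt{355883} \approx 596.56 i$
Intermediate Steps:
$J = -6030$ ($J = -6123 + 93 = -6030$)
$\sqrt{J + E} = \sqrt{-6030 - 349853} = \sqrt{-355883} = i \sqrt{355883}$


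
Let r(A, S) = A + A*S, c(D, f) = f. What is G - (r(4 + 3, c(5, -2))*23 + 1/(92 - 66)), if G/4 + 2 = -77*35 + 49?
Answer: -271207/26 ≈ -10431.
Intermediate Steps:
G = -10592 (G = -8 + 4*(-77*35 + 49) = -8 + 4*(-2695 + 49) = -8 + 4*(-2646) = -8 - 10584 = -10592)
G - (r(4 + 3, c(5, -2))*23 + 1/(92 - 66)) = -10592 - (((4 + 3)*(1 - 2))*23 + 1/(92 - 66)) = -10592 - ((7*(-1))*23 + 1/26) = -10592 - (-7*23 + 1/26) = -10592 - (-161 + 1/26) = -10592 - 1*(-4185/26) = -10592 + 4185/26 = -271207/26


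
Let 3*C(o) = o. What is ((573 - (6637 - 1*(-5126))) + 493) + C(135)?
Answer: -10652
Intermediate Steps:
C(o) = o/3
((573 - (6637 - 1*(-5126))) + 493) + C(135) = ((573 - (6637 - 1*(-5126))) + 493) + (⅓)*135 = ((573 - (6637 + 5126)) + 493) + 45 = ((573 - 1*11763) + 493) + 45 = ((573 - 11763) + 493) + 45 = (-11190 + 493) + 45 = -10697 + 45 = -10652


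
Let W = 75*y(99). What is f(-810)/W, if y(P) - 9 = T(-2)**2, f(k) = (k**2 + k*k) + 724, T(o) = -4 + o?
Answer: 1312924/3375 ≈ 389.01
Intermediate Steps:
f(k) = 724 + 2*k**2 (f(k) = (k**2 + k**2) + 724 = 2*k**2 + 724 = 724 + 2*k**2)
y(P) = 45 (y(P) = 9 + (-4 - 2)**2 = 9 + (-6)**2 = 9 + 36 = 45)
W = 3375 (W = 75*45 = 3375)
f(-810)/W = (724 + 2*(-810)**2)/3375 = (724 + 2*656100)*(1/3375) = (724 + 1312200)*(1/3375) = 1312924*(1/3375) = 1312924/3375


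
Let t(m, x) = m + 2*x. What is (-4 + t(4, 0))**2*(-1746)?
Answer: 0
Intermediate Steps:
(-4 + t(4, 0))**2*(-1746) = (-4 + (4 + 2*0))**2*(-1746) = (-4 + (4 + 0))**2*(-1746) = (-4 + 4)**2*(-1746) = 0**2*(-1746) = 0*(-1746) = 0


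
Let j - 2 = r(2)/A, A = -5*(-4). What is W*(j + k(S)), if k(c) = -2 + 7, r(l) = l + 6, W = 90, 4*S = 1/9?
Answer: 666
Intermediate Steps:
S = 1/36 (S = (¼)/9 = (¼)*(⅑) = 1/36 ≈ 0.027778)
A = 20
r(l) = 6 + l
k(c) = 5
j = 12/5 (j = 2 + (6 + 2)/20 = 2 + 8*(1/20) = 2 + ⅖ = 12/5 ≈ 2.4000)
W*(j + k(S)) = 90*(12/5 + 5) = 90*(37/5) = 666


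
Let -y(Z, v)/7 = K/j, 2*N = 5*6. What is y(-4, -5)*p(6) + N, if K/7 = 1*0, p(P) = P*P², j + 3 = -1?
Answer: 15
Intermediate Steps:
j = -4 (j = -3 - 1 = -4)
p(P) = P³
K = 0 (K = 7*(1*0) = 7*0 = 0)
N = 15 (N = (5*6)/2 = (½)*30 = 15)
y(Z, v) = 0 (y(Z, v) = -0/(-4) = -0*(-1)/4 = -7*0 = 0)
y(-4, -5)*p(6) + N = 0*6³ + 15 = 0*216 + 15 = 0 + 15 = 15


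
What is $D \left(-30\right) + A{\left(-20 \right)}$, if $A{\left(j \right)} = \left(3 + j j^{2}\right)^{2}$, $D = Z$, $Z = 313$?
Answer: $63942619$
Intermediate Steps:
$D = 313$
$A{\left(j \right)} = \left(3 + j^{3}\right)^{2}$
$D \left(-30\right) + A{\left(-20 \right)} = 313 \left(-30\right) + \left(3 + \left(-20\right)^{3}\right)^{2} = -9390 + \left(3 - 8000\right)^{2} = -9390 + \left(-7997\right)^{2} = -9390 + 63952009 = 63942619$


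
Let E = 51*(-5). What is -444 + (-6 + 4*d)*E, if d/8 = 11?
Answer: -88674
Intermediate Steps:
d = 88 (d = 8*11 = 88)
E = -255
-444 + (-6 + 4*d)*E = -444 + (-6 + 4*88)*(-255) = -444 + (-6 + 352)*(-255) = -444 + 346*(-255) = -444 - 88230 = -88674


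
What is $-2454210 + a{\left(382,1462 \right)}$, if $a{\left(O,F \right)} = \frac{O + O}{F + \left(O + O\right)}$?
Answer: $- \frac{2731535348}{1113} \approx -2.4542 \cdot 10^{6}$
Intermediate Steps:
$a{\left(O,F \right)} = \frac{2 O}{F + 2 O}$
$-2454210 + a{\left(382,1462 \right)} = -2454210 + 2 \cdot 382 \frac{1}{1462 + 2 \cdot 382} = -2454210 + 2 \cdot 382 \frac{1}{1462 + 764} = -2454210 + 2 \cdot 382 \cdot \frac{1}{2226} = -2454210 + \frac{382}{1113} = - \frac{2731535348}{1113}$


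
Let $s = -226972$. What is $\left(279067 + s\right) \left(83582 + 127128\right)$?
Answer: $10976937450$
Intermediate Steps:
$\left(279067 + s\right) \left(83582 + 127128\right) = \left(279067 - 226972\right) \left(83582 + 127128\right) = 52095 \cdot 210710 = 10976937450$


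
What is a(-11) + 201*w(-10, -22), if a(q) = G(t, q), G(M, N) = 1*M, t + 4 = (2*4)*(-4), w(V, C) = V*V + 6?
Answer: 21270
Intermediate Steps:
w(V, C) = 6 + V² (w(V, C) = V² + 6 = 6 + V²)
t = -36 (t = -4 + (2*4)*(-4) = -4 + 8*(-4) = -4 - 32 = -36)
G(M, N) = M
a(q) = -36
a(-11) + 201*w(-10, -22) = -36 + 201*(6 + (-10)²) = -36 + 201*(6 + 100) = -36 + 201*106 = -36 + 21306 = 21270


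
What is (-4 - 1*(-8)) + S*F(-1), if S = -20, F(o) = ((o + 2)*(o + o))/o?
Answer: -36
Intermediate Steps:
F(o) = 4 + 2*o (F(o) = ((2 + o)*(2*o))/o = (2*o*(2 + o))/o = 4 + 2*o)
(-4 - 1*(-8)) + S*F(-1) = (-4 - 1*(-8)) - 20*(4 + 2*(-1)) = (-4 + 8) - 20*(4 - 2) = 4 - 20*2 = 4 - 40 = -36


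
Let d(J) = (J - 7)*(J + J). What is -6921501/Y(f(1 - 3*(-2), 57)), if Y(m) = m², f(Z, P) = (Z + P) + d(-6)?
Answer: -6921501/48400 ≈ -143.01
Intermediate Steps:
d(J) = 2*J*(-7 + J) (d(J) = (-7 + J)*(2*J) = 2*J*(-7 + J))
f(Z, P) = 156 + P + Z (f(Z, P) = (Z + P) + 2*(-6)*(-7 - 6) = (P + Z) + 2*(-6)*(-13) = (P + Z) + 156 = 156 + P + Z)
-6921501/Y(f(1 - 3*(-2), 57)) = -6921501/(156 + 57 + (1 - 3*(-2)))² = -6921501/(156 + 57 + (1 + 6))² = -6921501/(156 + 57 + 7)² = -6921501/(220²) = -6921501/48400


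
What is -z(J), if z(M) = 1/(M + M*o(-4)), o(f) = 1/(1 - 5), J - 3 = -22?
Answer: 4/57 ≈ 0.070175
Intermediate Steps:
J = -19 (J = 3 - 22 = -19)
o(f) = -¼ (o(f) = 1/(-4) = -¼)
z(M) = 4/(3*M) (z(M) = 1/(M + M*(-¼)) = 1/(M - M/4) = 1/(3*M/4) = 4/(3*M))
-z(J) = -4/(3*(-19)) = -4*(-1)/(3*19) = -1*(-4/57) = 4/57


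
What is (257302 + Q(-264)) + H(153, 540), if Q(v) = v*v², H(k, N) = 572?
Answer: -18141870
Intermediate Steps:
Q(v) = v³
(257302 + Q(-264)) + H(153, 540) = (257302 + (-264)³) + 572 = (257302 - 18399744) + 572 = -18142442 + 572 = -18141870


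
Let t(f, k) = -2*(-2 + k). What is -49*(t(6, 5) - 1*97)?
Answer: 5047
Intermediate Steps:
t(f, k) = 4 - 2*k
-49*(t(6, 5) - 1*97) = -49*((4 - 2*5) - 1*97) = -49*((4 - 10) - 97) = -49*(-6 - 97) = -49*(-103) = 5047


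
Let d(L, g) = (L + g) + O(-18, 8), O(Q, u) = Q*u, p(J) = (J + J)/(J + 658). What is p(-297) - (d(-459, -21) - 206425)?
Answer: 74744095/361 ≈ 2.0705e+5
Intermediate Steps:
p(J) = 2*J/(658 + J) (p(J) = (2*J)/(658 + J) = 2*J/(658 + J))
d(L, g) = -144 + L + g (d(L, g) = (L + g) - 18*8 = (L + g) - 144 = -144 + L + g)
p(-297) - (d(-459, -21) - 206425) = 2*(-297)/(658 - 297) - ((-144 - 459 - 21) - 206425) = 2*(-297)/361 - (-624 - 206425) = 2*(-297)*(1/361) - 1*(-207049) = -594/361 + 207049 = 74744095/361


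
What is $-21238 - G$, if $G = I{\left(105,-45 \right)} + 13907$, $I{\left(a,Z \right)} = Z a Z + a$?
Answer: $-247875$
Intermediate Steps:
$I{\left(a,Z \right)} = a + a Z^{2}$ ($I{\left(a,Z \right)} = a Z^{2} + a = a + a Z^{2}$)
$G = 226637$ ($G = 105 \left(1 + \left(-45\right)^{2}\right) + 13907 = 105 \left(1 + 2025\right) + 13907 = 105 \cdot 2026 + 13907 = 212730 + 13907 = 226637$)
$-21238 - G = -21238 - 226637 = -247875$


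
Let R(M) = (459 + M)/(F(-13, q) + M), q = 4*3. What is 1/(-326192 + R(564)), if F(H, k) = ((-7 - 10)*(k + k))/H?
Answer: -2580/841570927 ≈ -3.0657e-6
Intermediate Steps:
q = 12
F(H, k) = -34*k/H (F(H, k) = (-34*k)/H = -34*k/H)
R(M) = (459 + M)/(408/13 + M) (R(M) = (459 + M)/(-34*12/(-13) + M) = (459 + M)/(-34*12*(-1/13) + M) = (459 + M)/(408/13 + M))
1/(-326192 + R(564)) = 1/(-326192 + 13*(459 + 564)/(408 + 13*564)) = 1/(-326192 + 13*1023/(408 + 7332)) = 1/(-326192 + 13*1023/7740) = 1/(-326192 + 13*(1/7740)*1023) = 1/(-326192 + 4433/2580) = 1/(-841570927/2580) = -2580/841570927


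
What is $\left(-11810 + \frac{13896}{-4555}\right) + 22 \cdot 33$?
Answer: $- \frac{50501516}{4555} \approx -11087.0$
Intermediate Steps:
$\left(-11810 + \frac{13896}{-4555}\right) + 22 \cdot 33 = \left(-11810 + 13896 \left(- \frac{1}{4555}\right)\right) + 726 = \left(-11810 - \frac{13896}{4555}\right) + 726 = - \frac{53808446}{4555} + 726 = - \frac{50501516}{4555}$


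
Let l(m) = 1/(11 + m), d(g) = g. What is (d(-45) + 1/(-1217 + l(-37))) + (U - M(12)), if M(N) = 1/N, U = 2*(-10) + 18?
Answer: -17878607/379716 ≈ -47.084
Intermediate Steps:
U = -2 (U = -20 + 18 = -2)
(d(-45) + 1/(-1217 + l(-37))) + (U - M(12)) = (-45 + 1/(-1217 + 1/(11 - 37))) + (-2 - 1/12) = (-45 + 1/(-1217 + 1/(-26))) + (-2 - 1*1/12) = (-45 + 1/(-1217 - 1/26)) + (-2 - 1/12) = (-45 + 1/(-31643/26)) - 25/12 = (-45 - 26/31643) - 25/12 = -1423961/31643 - 25/12 = -17878607/379716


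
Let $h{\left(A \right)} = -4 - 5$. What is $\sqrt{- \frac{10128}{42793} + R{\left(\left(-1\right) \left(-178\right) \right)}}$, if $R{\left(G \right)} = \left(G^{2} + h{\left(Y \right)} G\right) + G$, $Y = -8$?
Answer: $\frac{2 \sqrt{13853228670809}}{42793} \approx 173.95$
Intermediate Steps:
$h{\left(A \right)} = -9$ ($h{\left(A \right)} = -4 - 5 = -9$)
$R{\left(G \right)} = G^{2} - 8 G$ ($R{\left(G \right)} = \left(G^{2} - 9 G\right) + G = G^{2} - 8 G$)
$\sqrt{- \frac{10128}{42793} + R{\left(\left(-1\right) \left(-178\right) \right)}} = \sqrt{- \frac{10128}{42793} + \left(-1\right) \left(-178\right) \left(-8 - -178\right)} = \sqrt{\left(-10128\right) \frac{1}{42793} + 178 \left(-8 + 178\right)} = \sqrt{- \frac{10128}{42793} + 178 \cdot 170} = \sqrt{- \frac{10128}{42793} + 30260} = \sqrt{\frac{1294906052}{42793}} = \frac{2 \sqrt{13853228670809}}{42793}$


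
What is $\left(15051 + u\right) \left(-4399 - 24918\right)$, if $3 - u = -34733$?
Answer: $-1459605479$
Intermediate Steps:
$u = 34736$ ($u = 3 - -34733 = 3 + 34733 = 34736$)
$\left(15051 + u\right) \left(-4399 - 24918\right) = \left(15051 + 34736\right) \left(-4399 - 24918\right) = 49787 \left(-29317\right) = -1459605479$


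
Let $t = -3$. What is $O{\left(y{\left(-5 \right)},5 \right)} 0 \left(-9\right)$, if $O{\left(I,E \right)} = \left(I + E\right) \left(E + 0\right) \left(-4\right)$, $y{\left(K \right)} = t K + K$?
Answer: $0$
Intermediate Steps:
$y{\left(K \right)} = - 2 K$ ($y{\left(K \right)} = - 3 K + K = - 2 K$)
$O{\left(I,E \right)} = - 4 E \left(E + I\right)$ ($O{\left(I,E \right)} = \left(E + I\right) E \left(-4\right) = E \left(E + I\right) \left(-4\right) = - 4 E \left(E + I\right)$)
$O{\left(y{\left(-5 \right)},5 \right)} 0 \left(-9\right) = \left(-4\right) 5 \left(5 - -10\right) 0 \left(-9\right) = \left(-4\right) 5 \left(5 + 10\right) 0 \left(-9\right) = \left(-4\right) 5 \cdot 15 \cdot 0 \left(-9\right) = \left(-300\right) 0 \left(-9\right) = 0 \left(-9\right) = 0$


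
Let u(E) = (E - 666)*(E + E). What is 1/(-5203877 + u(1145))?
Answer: -1/4106967 ≈ -2.4349e-7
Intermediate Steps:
u(E) = 2*E*(-666 + E) (u(E) = (-666 + E)*(2*E) = 2*E*(-666 + E))
1/(-5203877 + u(1145)) = 1/(-5203877 + 2*1145*(-666 + 1145)) = 1/(-5203877 + 2*1145*479) = 1/(-5203877 + 1096910) = 1/(-4106967) = -1/4106967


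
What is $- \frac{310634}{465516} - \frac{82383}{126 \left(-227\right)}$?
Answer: $\frac{58463990}{26418033} \approx 2.213$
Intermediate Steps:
$- \frac{310634}{465516} - \frac{82383}{126 \left(-227\right)} = \left(-310634\right) \frac{1}{465516} - \frac{82383}{-28602} = - \frac{155317}{232758} - - \frac{3923}{1362} = - \frac{155317}{232758} + \frac{3923}{1362} = \frac{58463990}{26418033}$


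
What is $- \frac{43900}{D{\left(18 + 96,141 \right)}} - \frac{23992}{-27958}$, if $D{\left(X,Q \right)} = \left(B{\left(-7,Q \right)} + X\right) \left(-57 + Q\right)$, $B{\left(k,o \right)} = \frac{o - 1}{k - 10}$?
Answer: $- \frac{307883851}{75402726} \approx -4.0832$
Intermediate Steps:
$B{\left(k,o \right)} = \frac{-1 + o}{-10 + k}$
$D{\left(X,Q \right)} = \left(-57 + Q\right) \left(\frac{1}{17} + X - \frac{Q}{17}\right)$ ($D{\left(X,Q \right)} = \left(\frac{-1 + Q}{-10 - 7} + X\right) \left(-57 + Q\right) = \left(\frac{-1 + Q}{-17} + X\right) \left(-57 + Q\right) = \left(- \frac{-1 + Q}{17} + X\right) \left(-57 + Q\right) = \left(\left(\frac{1}{17} - \frac{Q}{17}\right) + X\right) \left(-57 + Q\right) = \left(\frac{1}{17} + X - \frac{Q}{17}\right) \left(-57 + Q\right) = \left(-57 + Q\right) \left(\frac{1}{17} + X - \frac{Q}{17}\right)$)
$- \frac{43900}{D{\left(18 + 96,141 \right)}} - \frac{23992}{-27958} = - \frac{43900}{- \frac{57}{17} - 57 \left(18 + 96\right) - \frac{141^{2}}{17} + \frac{58}{17} \cdot 141 + 141 \left(18 + 96\right)} - \frac{23992}{-27958} = - \frac{43900}{- \frac{57}{17} - 6498 - \frac{19881}{17} + \frac{8178}{17} + 141 \cdot 114} - - \frac{11996}{13979} = - \frac{43900}{- \frac{57}{17} - 6498 - \frac{19881}{17} + \frac{8178}{17} + 16074} + \frac{11996}{13979} = - \frac{43900}{\frac{151032}{17}} + \frac{11996}{13979} = \left(-43900\right) \frac{17}{151032} + \frac{11996}{13979} = - \frac{186575}{37758} + \frac{11996}{13979} = - \frac{307883851}{75402726}$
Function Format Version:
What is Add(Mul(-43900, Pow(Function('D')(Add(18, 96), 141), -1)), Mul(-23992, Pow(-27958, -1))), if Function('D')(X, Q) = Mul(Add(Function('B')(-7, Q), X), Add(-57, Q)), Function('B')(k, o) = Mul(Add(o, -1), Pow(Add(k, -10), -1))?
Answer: Rational(-307883851, 75402726) ≈ -4.0832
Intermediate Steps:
Function('B')(k, o) = Mul(Pow(Add(-10, k), -1), Add(-1, o)) (Function('B')(k, o) = Mul(Add(-1, o), Pow(Add(-10, k), -1)) = Mul(Pow(Add(-10, k), -1), Add(-1, o)))
Function('D')(X, Q) = Mul(Add(-57, Q), Add(Rational(1, 17), X, Mul(Rational(-1, 17), Q))) (Function('D')(X, Q) = Mul(Add(Mul(Pow(Add(-10, -7), -1), Add(-1, Q)), X), Add(-57, Q)) = Mul(Add(Mul(Pow(-17, -1), Add(-1, Q)), X), Add(-57, Q)) = Mul(Add(Mul(Rational(-1, 17), Add(-1, Q)), X), Add(-57, Q)) = Mul(Add(Add(Rational(1, 17), Mul(Rational(-1, 17), Q)), X), Add(-57, Q)) = Mul(Add(Rational(1, 17), X, Mul(Rational(-1, 17), Q)), Add(-57, Q)) = Mul(Add(-57, Q), Add(Rational(1, 17), X, Mul(Rational(-1, 17), Q))))
Add(Mul(-43900, Pow(Function('D')(Add(18, 96), 141), -1)), Mul(-23992, Pow(-27958, -1))) = Add(Mul(-43900, Pow(Add(Rational(-57, 17), Mul(-57, Add(18, 96)), Mul(Rational(-1, 17), Pow(141, 2)), Mul(Rational(58, 17), 141), Mul(141, Add(18, 96))), -1)), Mul(-23992, Pow(-27958, -1))) = Add(Mul(-43900, Pow(Add(Rational(-57, 17), Mul(-57, 114), Mul(Rational(-1, 17), 19881), Rational(8178, 17), Mul(141, 114)), -1)), Mul(-23992, Rational(-1, 27958))) = Add(Mul(-43900, Pow(Add(Rational(-57, 17), -6498, Rational(-19881, 17), Rational(8178, 17), 16074), -1)), Rational(11996, 13979)) = Add(Mul(-43900, Pow(Rational(151032, 17), -1)), Rational(11996, 13979)) = Add(Mul(-43900, Rational(17, 151032)), Rational(11996, 13979)) = Add(Rational(-186575, 37758), Rational(11996, 13979)) = Rational(-307883851, 75402726)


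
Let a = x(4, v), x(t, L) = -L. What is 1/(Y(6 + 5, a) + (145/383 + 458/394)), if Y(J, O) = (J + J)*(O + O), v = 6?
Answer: -75451/19802792 ≈ -0.0038101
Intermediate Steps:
a = -6 (a = -1*6 = -6)
Y(J, O) = 4*J*O (Y(J, O) = (2*J)*(2*O) = 4*J*O)
1/(Y(6 + 5, a) + (145/383 + 458/394)) = 1/(4*(6 + 5)*(-6) + (145/383 + 458/394)) = 1/(4*11*(-6) + (145*(1/383) + 458*(1/394))) = 1/(-264 + (145/383 + 229/197)) = 1/(-264 + 116272/75451) = 1/(-19802792/75451) = -75451/19802792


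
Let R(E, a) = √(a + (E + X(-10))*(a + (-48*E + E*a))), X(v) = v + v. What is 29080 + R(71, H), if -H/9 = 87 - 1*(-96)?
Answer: 29080 + 3*I*√691471 ≈ 29080.0 + 2494.6*I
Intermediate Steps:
H = -1647 (H = -9*(87 - 1*(-96)) = -9*(87 + 96) = -9*183 = -1647)
X(v) = 2*v
R(E, a) = √(a + (-20 + E)*(a - 48*E + E*a)) (R(E, a) = √(a + (E + 2*(-10))*(a + (-48*E + E*a))) = √(a + (E - 20)*(a - 48*E + E*a)) = √(a + (-20 + E)*(a - 48*E + E*a)))
29080 + R(71, H) = 29080 + √(-48*71² - 19*(-1647) + 960*71 - 1647*71² - 19*71*(-1647)) = 29080 + √(-48*5041 + 31293 + 68160 - 1647*5041 + 2221803) = 29080 + √(-241968 + 31293 + 68160 - 8302527 + 2221803) = 29080 + √(-6223239) = 29080 + 3*I*√691471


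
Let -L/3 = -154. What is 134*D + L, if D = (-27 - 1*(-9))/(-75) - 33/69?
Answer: 247292/575 ≈ 430.07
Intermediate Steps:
L = 462 (L = -3*(-154) = 462)
D = -137/575 (D = (-27 + 9)*(-1/75) - 33*1/69 = -18*(-1/75) - 11/23 = 6/25 - 11/23 = -137/575 ≈ -0.23826)
134*D + L = 134*(-137/575) + 462 = -18358/575 + 462 = 247292/575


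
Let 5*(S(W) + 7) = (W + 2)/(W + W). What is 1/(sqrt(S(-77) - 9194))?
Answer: -I*sqrt(218208606)/1416939 ≈ -0.010425*I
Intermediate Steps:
S(W) = -7 + (2 + W)/(10*W) (S(W) = -7 + ((W + 2)/(W + W))/5 = -7 + ((2 + W)/((2*W)))/5 = -7 + ((2 + W)*(1/(2*W)))/5 = -7 + ((2 + W)/(2*W))/5 = -7 + (2 + W)/(10*W))
1/(sqrt(S(-77) - 9194)) = 1/(sqrt((1/10)*(2 - 69*(-77))/(-77) - 9194)) = 1/(sqrt((1/10)*(-1/77)*(2 + 5313) - 9194)) = 1/(sqrt((1/10)*(-1/77)*5315 - 9194)) = 1/(sqrt(-1063/154 - 9194)) = 1/(sqrt(-1416939/154)) = 1/(I*sqrt(218208606)/154) = -I*sqrt(218208606)/1416939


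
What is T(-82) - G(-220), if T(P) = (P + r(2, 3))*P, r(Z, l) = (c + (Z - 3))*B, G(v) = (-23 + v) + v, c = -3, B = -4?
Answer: 5875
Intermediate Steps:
G(v) = -23 + 2*v
r(Z, l) = 24 - 4*Z (r(Z, l) = (-3 + (Z - 3))*(-4) = (-3 + (-3 + Z))*(-4) = (-6 + Z)*(-4) = 24 - 4*Z)
T(P) = P*(16 + P) (T(P) = (P + (24 - 4*2))*P = (P + (24 - 8))*P = (P + 16)*P = (16 + P)*P = P*(16 + P))
T(-82) - G(-220) = -82*(16 - 82) - (-23 + 2*(-220)) = -82*(-66) - (-23 - 440) = 5412 - 1*(-463) = 5412 + 463 = 5875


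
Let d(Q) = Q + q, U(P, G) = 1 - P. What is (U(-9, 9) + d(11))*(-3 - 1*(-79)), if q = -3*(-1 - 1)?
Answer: 2052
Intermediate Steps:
q = 6 (q = -3*(-2) = 6)
d(Q) = 6 + Q (d(Q) = Q + 6 = 6 + Q)
(U(-9, 9) + d(11))*(-3 - 1*(-79)) = ((1 - 1*(-9)) + (6 + 11))*(-3 - 1*(-79)) = ((1 + 9) + 17)*(-3 + 79) = (10 + 17)*76 = 27*76 = 2052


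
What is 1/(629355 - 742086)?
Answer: -1/112731 ≈ -8.8707e-6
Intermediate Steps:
1/(629355 - 742086) = 1/(-112731) = -1/112731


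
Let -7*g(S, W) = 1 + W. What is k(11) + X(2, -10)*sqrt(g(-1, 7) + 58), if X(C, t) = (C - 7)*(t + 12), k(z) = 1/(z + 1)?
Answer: 1/12 - 10*sqrt(2786)/7 ≈ -75.320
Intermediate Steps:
g(S, W) = -1/7 - W/7 (g(S, W) = -(1 + W)/7 = -1/7 - W/7)
k(z) = 1/(1 + z)
X(C, t) = (-7 + C)*(12 + t)
k(11) + X(2, -10)*sqrt(g(-1, 7) + 58) = 1/(1 + 11) + (-84 - 7*(-10) + 12*2 + 2*(-10))*sqrt((-1/7 - 1/7*7) + 58) = 1/12 + (-84 + 70 + 24 - 20)*sqrt((-1/7 - 1) + 58) = 1/12 - 10*sqrt(-8/7 + 58) = 1/12 - 10*sqrt(2786)/7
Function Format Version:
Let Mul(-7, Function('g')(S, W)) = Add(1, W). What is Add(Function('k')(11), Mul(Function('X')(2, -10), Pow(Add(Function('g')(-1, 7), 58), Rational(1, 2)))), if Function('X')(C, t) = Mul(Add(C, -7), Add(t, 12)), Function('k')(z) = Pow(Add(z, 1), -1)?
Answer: Add(Rational(1, 12), Mul(Rational(-10, 7), Pow(2786, Rational(1, 2)))) ≈ -75.320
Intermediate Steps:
Function('g')(S, W) = Add(Rational(-1, 7), Mul(Rational(-1, 7), W)) (Function('g')(S, W) = Mul(Rational(-1, 7), Add(1, W)) = Add(Rational(-1, 7), Mul(Rational(-1, 7), W)))
Function('k')(z) = Pow(Add(1, z), -1)
Function('X')(C, t) = Mul(Add(-7, C), Add(12, t))
Add(Function('k')(11), Mul(Function('X')(2, -10), Pow(Add(Function('g')(-1, 7), 58), Rational(1, 2)))) = Add(Pow(Add(1, 11), -1), Mul(Add(-84, Mul(-7, -10), Mul(12, 2), Mul(2, -10)), Pow(Add(Add(Rational(-1, 7), Mul(Rational(-1, 7), 7)), 58), Rational(1, 2)))) = Add(Pow(12, -1), Mul(Add(-84, 70, 24, -20), Pow(Add(Add(Rational(-1, 7), -1), 58), Rational(1, 2)))) = Add(Rational(1, 12), Mul(-10, Pow(Add(Rational(-8, 7), 58), Rational(1, 2)))) = Add(Rational(1, 12), Mul(-10, Pow(Rational(398, 7), Rational(1, 2)))) = Add(Rational(1, 12), Mul(-10, Mul(Rational(1, 7), Pow(2786, Rational(1, 2))))) = Add(Rational(1, 12), Mul(Rational(-10, 7), Pow(2786, Rational(1, 2))))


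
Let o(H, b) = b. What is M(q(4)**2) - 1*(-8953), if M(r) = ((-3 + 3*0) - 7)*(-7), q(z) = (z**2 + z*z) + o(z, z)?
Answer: 9023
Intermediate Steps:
q(z) = z + 2*z**2 (q(z) = (z**2 + z*z) + z = (z**2 + z**2) + z = 2*z**2 + z = z + 2*z**2)
M(r) = 70 (M(r) = ((-3 + 0) - 7)*(-7) = (-3 - 7)*(-7) = -10*(-7) = 70)
M(q(4)**2) - 1*(-8953) = 70 - 1*(-8953) = 70 + 8953 = 9023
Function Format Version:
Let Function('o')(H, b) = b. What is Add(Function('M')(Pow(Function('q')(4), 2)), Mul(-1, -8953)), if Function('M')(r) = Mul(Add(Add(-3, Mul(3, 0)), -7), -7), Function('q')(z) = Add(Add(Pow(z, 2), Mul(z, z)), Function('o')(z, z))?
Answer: 9023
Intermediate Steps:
Function('q')(z) = Add(z, Mul(2, Pow(z, 2))) (Function('q')(z) = Add(Add(Pow(z, 2), Mul(z, z)), z) = Add(Add(Pow(z, 2), Pow(z, 2)), z) = Add(Mul(2, Pow(z, 2)), z) = Add(z, Mul(2, Pow(z, 2))))
Function('M')(r) = 70 (Function('M')(r) = Mul(Add(Add(-3, 0), -7), -7) = Mul(Add(-3, -7), -7) = Mul(-10, -7) = 70)
Add(Function('M')(Pow(Function('q')(4), 2)), Mul(-1, -8953)) = Add(70, Mul(-1, -8953)) = Add(70, 8953) = 9023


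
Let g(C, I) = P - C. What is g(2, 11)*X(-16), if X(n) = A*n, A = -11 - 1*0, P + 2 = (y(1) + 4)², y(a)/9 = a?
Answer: 29040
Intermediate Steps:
y(a) = 9*a
P = 167 (P = -2 + (9*1 + 4)² = -2 + (9 + 4)² = -2 + 13² = -2 + 169 = 167)
A = -11 (A = -11 + 0 = -11)
g(C, I) = 167 - C
X(n) = -11*n
g(2, 11)*X(-16) = (167 - 1*2)*(-11*(-16)) = (167 - 2)*176 = 165*176 = 29040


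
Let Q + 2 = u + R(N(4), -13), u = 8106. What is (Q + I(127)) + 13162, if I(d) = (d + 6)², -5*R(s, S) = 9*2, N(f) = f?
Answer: 194757/5 ≈ 38951.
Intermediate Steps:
R(s, S) = -18/5 (R(s, S) = -9*2/5 = -⅕*18 = -18/5)
I(d) = (6 + d)²
Q = 40502/5 (Q = -2 + (8106 - 18/5) = -2 + 40512/5 = 40502/5 ≈ 8100.4)
(Q + I(127)) + 13162 = (40502/5 + (6 + 127)²) + 13162 = (40502/5 + 133²) + 13162 = (40502/5 + 17689) + 13162 = 128947/5 + 13162 = 194757/5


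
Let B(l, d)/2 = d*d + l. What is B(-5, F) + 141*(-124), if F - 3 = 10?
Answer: -17156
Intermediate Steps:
F = 13 (F = 3 + 10 = 13)
B(l, d) = 2*l + 2*d**2 (B(l, d) = 2*(d*d + l) = 2*(d**2 + l) = 2*(l + d**2) = 2*l + 2*d**2)
B(-5, F) + 141*(-124) = (2*(-5) + 2*13**2) + 141*(-124) = (-10 + 2*169) - 17484 = (-10 + 338) - 17484 = 328 - 17484 = -17156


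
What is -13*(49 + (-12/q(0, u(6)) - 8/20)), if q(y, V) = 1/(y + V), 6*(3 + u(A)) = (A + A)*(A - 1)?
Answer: 2301/5 ≈ 460.20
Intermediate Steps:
u(A) = -3 + A*(-1 + A)/3 (u(A) = -3 + ((A + A)*(A - 1))/6 = -3 + ((2*A)*(-1 + A))/6 = -3 + (2*A*(-1 + A))/6 = -3 + A*(-1 + A)/3)
q(y, V) = 1/(V + y)
-13*(49 + (-12/q(0, u(6)) - 8/20)) = -13*(49 + (-(-36 - 24 + 144) - 8/20)) = -13*(49 + (-(-60 + 144) - 8*1/20)) = -13*(49 + (-12/(1/((-3 - 2 + 12) + 0)) - ⅖)) = -13*(49 + (-12/(1/(7 + 0)) - ⅖)) = -13*(49 + (-12/(1/7) - ⅖)) = -13*(49 + (-12/⅐ - ⅖)) = -13*(49 + (-12*7 - ⅖)) = -13*(49 + (-84 - ⅖)) = -13*(49 - 422/5) = -13*(-177/5) = 2301/5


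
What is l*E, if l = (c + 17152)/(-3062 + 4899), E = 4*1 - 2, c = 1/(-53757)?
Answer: 1844080126/98751609 ≈ 18.674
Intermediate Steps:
c = -1/53757 ≈ -1.8602e-5
E = 2 (E = 4 - 2 = 2)
l = 922040063/98751609 (l = (-1/53757 + 17152)/(-3062 + 4899) = (922040063/53757)/1837 = (922040063/53757)*(1/1837) = 922040063/98751609 ≈ 9.3370)
l*E = (922040063/98751609)*2 = 1844080126/98751609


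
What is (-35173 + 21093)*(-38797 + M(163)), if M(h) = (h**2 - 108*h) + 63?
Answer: 419147520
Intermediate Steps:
M(h) = 63 + h**2 - 108*h
(-35173 + 21093)*(-38797 + M(163)) = (-35173 + 21093)*(-38797 + (63 + 163**2 - 108*163)) = -14080*(-38797 + (63 + 26569 - 17604)) = -14080*(-38797 + 9028) = -14080*(-29769) = 419147520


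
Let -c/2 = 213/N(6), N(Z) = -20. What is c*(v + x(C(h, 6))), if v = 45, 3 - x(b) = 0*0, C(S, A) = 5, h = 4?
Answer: 5112/5 ≈ 1022.4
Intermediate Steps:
x(b) = 3 (x(b) = 3 - 0*0 = 3 - 1*0 = 3 + 0 = 3)
c = 213/10 (c = -426/(-20) = -426*(-1)/20 = -2*(-213/20) = 213/10 ≈ 21.300)
c*(v + x(C(h, 6))) = 213*(45 + 3)/10 = (213/10)*48 = 5112/5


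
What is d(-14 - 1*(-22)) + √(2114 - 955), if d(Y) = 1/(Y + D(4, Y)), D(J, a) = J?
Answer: 1/12 + √1159 ≈ 34.127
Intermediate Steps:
d(Y) = 1/(4 + Y) (d(Y) = 1/(Y + 4) = 1/(4 + Y))
d(-14 - 1*(-22)) + √(2114 - 955) = 1/(4 + (-14 - 1*(-22))) + √(2114 - 955) = 1/(4 + (-14 + 22)) + √1159 = 1/(4 + 8) + √1159 = 1/12 + √1159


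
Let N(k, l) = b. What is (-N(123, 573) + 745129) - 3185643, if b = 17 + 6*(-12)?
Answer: -2440459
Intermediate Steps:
b = -55 (b = 17 - 72 = -55)
N(k, l) = -55
(-N(123, 573) + 745129) - 3185643 = (-1*(-55) + 745129) - 3185643 = (55 + 745129) - 3185643 = 745184 - 3185643 = -2440459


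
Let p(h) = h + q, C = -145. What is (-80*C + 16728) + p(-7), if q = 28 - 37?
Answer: 28312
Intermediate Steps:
q = -9
p(h) = -9 + h (p(h) = h - 9 = -9 + h)
(-80*C + 16728) + p(-7) = (-80*(-145) + 16728) + (-9 - 7) = (11600 + 16728) - 16 = 28328 - 16 = 28312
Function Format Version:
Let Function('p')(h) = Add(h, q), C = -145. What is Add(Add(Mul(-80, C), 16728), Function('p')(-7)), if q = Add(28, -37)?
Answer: 28312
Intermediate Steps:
q = -9
Function('p')(h) = Add(-9, h) (Function('p')(h) = Add(h, -9) = Add(-9, h))
Add(Add(Mul(-80, C), 16728), Function('p')(-7)) = Add(Add(Mul(-80, -145), 16728), Add(-9, -7)) = Add(Add(11600, 16728), -16) = Add(28328, -16) = 28312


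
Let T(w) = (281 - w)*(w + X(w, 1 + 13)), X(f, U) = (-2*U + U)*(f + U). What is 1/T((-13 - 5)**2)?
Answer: 1/189544 ≈ 5.2758e-6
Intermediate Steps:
X(f, U) = -U*(U + f) (X(f, U) = (-U)*(U + f) = -U*(U + f))
T(w) = (-196 - 13*w)*(281 - w) (T(w) = (281 - w)*(w - (1 + 13)*((1 + 13) + w)) = (281 - w)*(w - 1*14*(14 + w)) = (281 - w)*(w + (-196 - 14*w)) = (281 - w)*(-196 - 13*w) = (-196 - 13*w)*(281 - w))
1/T((-13 - 5)**2) = 1/(-55076 - 3457*(-13 - 5)**2 + 13*((-13 - 5)**2)**2) = 1/(-55076 - 3457*(-18)**2 + 13*((-18)**2)**2) = 1/(-55076 - 3457*324 + 13*324**2) = 1/(-55076 - 1120068 + 13*104976) = 1/(-55076 - 1120068 + 1364688) = 1/189544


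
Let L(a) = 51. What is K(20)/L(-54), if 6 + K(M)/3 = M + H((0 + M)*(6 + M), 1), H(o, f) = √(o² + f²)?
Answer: 14/17 + √270401/17 ≈ 31.412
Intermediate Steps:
H(o, f) = √(f² + o²)
K(M) = -18 + 3*M + 3*√(1 + M²*(6 + M)²) (K(M) = -18 + 3*(M + √(1² + ((0 + M)*(6 + M))²)) = -18 + 3*(M + √(1 + (M*(6 + M))²)) = -18 + 3*(M + √(1 + M²*(6 + M)²)) = -18 + (3*M + 3*√(1 + M²*(6 + M)²)) = -18 + 3*M + 3*√(1 + M²*(6 + M)²))
K(20)/L(-54) = (-18 + 3*20 + 3*√(1 + 20²*(6 + 20)²))/51 = (-18 + 60 + 3*√(1 + 400*26²))*(1/51) = (-18 + 60 + 3*√(1 + 400*676))*(1/51) = (-18 + 60 + 3*√(1 + 270400))*(1/51) = (-18 + 60 + 3*√270401)*(1/51) = (42 + 3*√270401)*(1/51) = 14/17 + √270401/17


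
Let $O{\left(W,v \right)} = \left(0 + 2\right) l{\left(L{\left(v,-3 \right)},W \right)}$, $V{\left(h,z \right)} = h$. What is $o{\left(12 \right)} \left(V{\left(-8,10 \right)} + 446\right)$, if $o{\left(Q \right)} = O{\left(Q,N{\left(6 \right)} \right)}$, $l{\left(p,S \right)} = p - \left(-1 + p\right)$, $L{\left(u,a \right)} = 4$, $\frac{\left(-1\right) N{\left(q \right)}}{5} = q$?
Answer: $876$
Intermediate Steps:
$N{\left(q \right)} = - 5 q$
$l{\left(p,S \right)} = 1$ ($l{\left(p,S \right)} = p - \left(-1 + p\right) = 1$)
$O{\left(W,v \right)} = 2$ ($O{\left(W,v \right)} = \left(0 + 2\right) 1 = 2 \cdot 1 = 2$)
$o{\left(Q \right)} = 2$
$o{\left(12 \right)} \left(V{\left(-8,10 \right)} + 446\right) = 2 \left(-8 + 446\right) = 2 \cdot 438 = 876$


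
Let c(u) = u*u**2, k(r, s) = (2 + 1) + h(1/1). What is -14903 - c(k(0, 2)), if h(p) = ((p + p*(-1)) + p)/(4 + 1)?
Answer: -1866971/125 ≈ -14936.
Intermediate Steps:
h(p) = p/5 (h(p) = ((p - p) + p)/5 = (0 + p)*(1/5) = p*(1/5) = p/5)
k(r, s) = 16/5 (k(r, s) = (2 + 1) + (1/5)/1 = 3 + (1/5)*1 = 3 + 1/5 = 16/5)
c(u) = u**3
-14903 - c(k(0, 2)) = -14903 - (16/5)**3 = -14903 - 1*4096/125 = -14903 - 4096/125 = -1866971/125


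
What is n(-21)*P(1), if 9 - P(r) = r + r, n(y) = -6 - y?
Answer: 105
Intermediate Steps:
P(r) = 9 - 2*r (P(r) = 9 - (r + r) = 9 - 2*r)
n(-21)*P(1) = (-6 - 1*(-21))*(9 - 2*1) = (-6 + 21)*(9 - 2) = 15*7 = 105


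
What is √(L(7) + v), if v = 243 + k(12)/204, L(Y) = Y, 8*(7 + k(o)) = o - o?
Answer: √2600643/102 ≈ 15.810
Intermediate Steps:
k(o) = -7 (k(o) = -7 + (o - o)/8 = -7 + (⅛)*0 = -7 + 0 = -7)
v = 49565/204 (v = 243 - 7/204 = 49565/204 ≈ 242.97)
√(L(7) + v) = √(7 + 49565/204) = √(50993/204) = √2600643/102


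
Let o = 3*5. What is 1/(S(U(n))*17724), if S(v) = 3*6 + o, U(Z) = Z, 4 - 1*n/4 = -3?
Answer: 1/584892 ≈ 1.7097e-6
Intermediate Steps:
n = 28 (n = 16 - 4*(-3) = 16 + 12 = 28)
o = 15
S(v) = 33 (S(v) = 3*6 + 15 = 18 + 15 = 33)
1/(S(U(n))*17724) = 1/(33*17724) = 1/584892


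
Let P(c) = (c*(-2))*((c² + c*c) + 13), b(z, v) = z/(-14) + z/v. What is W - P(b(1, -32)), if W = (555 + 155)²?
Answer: 1416440896121/2809856 ≈ 5.0410e+5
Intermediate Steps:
b(z, v) = -z/14 + z/v (b(z, v) = z*(-1/14) + z/v = -z/14 + z/v)
P(c) = -2*c*(13 + 2*c²) (P(c) = (-2*c)*((c² + c²) + 13) = (-2*c)*(2*c² + 13) = (-2*c)*(13 + 2*c²) = -2*c*(13 + 2*c²))
W = 504100 (W = 710² = 504100)
W - P(b(1, -32)) = 504100 - (-26*(-1/14*1 + 1/(-32)) - 4*(-1/14*1 + 1/(-32))³) = 504100 - (-26*(-1/14 + 1*(-1/32)) - 4*(-1/14 + 1*(-1/32))³) = 504100 - (-26*(-1/14 - 1/32) - 4*(-1/14 - 1/32)³) = 504100 - (-26*(-23/224) - 4*(-23/224)³) = 504100 - (299/112 - 4*(-12167/11239424)) = 504100 - (299/112 + 12167/2809856) = 504100 - 1*7513479/2809856 = 504100 - 7513479/2809856 = 1416440896121/2809856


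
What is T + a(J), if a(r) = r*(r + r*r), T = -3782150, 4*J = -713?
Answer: -602491221/64 ≈ -9.4139e+6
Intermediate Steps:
J = -713/4 (J = (1/4)*(-713) = -713/4 ≈ -178.25)
a(r) = r*(r + r**2)
T + a(J) = -3782150 + (-713/4)**2*(1 - 713/4) = -3782150 + (508369/16)*(-709/4) = -3782150 - 360433621/64 = -602491221/64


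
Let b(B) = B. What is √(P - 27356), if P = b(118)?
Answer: I*√27238 ≈ 165.04*I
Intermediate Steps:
P = 118
√(P - 27356) = √(118 - 27356) = √(-27238) = I*√27238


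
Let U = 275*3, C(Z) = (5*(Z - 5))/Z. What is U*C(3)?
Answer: -2750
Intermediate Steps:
C(Z) = (-25 + 5*Z)/Z (C(Z) = (5*(-5 + Z))/Z = (-25 + 5*Z)/Z)
U = 825
U*C(3) = 825*(5 - 25/3) = 825*(-10/3) = -2750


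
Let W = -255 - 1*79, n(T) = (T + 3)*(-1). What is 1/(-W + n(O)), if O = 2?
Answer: 1/329 ≈ 0.0030395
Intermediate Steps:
n(T) = -3 - T (n(T) = (3 + T)*(-1) = -3 - T)
W = -334 (W = -255 - 79 = -334)
1/(-W + n(O)) = 1/(-1*(-334) + (-3 - 1*2)) = 1/(334 + (-3 - 2)) = 1/(334 - 5) = 1/329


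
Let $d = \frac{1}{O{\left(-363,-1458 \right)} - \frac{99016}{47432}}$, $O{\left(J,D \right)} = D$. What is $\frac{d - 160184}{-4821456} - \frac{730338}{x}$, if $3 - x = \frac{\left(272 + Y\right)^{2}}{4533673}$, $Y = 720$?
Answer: $- \frac{138201446042294552326916021}{526614855121589866320} \approx -2.6243 \cdot 10^{5}$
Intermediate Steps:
$x = \frac{12616955}{4533673}$ ($x = 3 - \frac{\left(272 + 720\right)^{2}}{4533673} = 3 - 992^{2} \cdot \frac{1}{4533673} = 3 - 984064 \cdot \frac{1}{4533673} = 3 - \frac{984064}{4533673} = \frac{12616955}{4533673} \approx 2.7829$)
$d = - \frac{5929}{8656859}$ ($d = \frac{1}{-1458 - \frac{99016}{47432}} = \frac{1}{-1458 - \frac{12377}{5929}} = \frac{1}{- \frac{8656859}{5929}} = - \frac{5929}{8656859} \approx -0.00068489$)
$\frac{d - 160184}{-4821456} - \frac{730338}{x} = \frac{- \frac{5929}{8656859} - 160184}{-4821456} - \frac{730338}{\frac{12616955}{4533673}} = \left(- \frac{1386690307985}{8656859}\right) \left(- \frac{1}{4821456}\right) - \frac{3311113671474}{12616955} = \frac{1386690307985}{41738664766704} - \frac{3311113671474}{12616955} = - \frac{138201446042294552326916021}{526614855121589866320}$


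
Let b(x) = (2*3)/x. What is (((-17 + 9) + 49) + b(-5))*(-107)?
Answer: -21293/5 ≈ -4258.6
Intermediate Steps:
b(x) = 6/x
(((-17 + 9) + 49) + b(-5))*(-107) = (((-17 + 9) + 49) + 6/(-5))*(-107) = ((-8 + 49) + 6*(-⅕))*(-107) = (41 - 6/5)*(-107) = (199/5)*(-107) = -21293/5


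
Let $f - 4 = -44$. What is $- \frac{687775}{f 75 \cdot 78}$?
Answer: $\frac{27511}{9360} \approx 2.9392$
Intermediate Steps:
$f = -40$ ($f = 4 - 44 = -40$)
$- \frac{687775}{f 75 \cdot 78} = - \frac{687775}{\left(-40\right) 75 \cdot 78} = - \frac{687775}{\left(-3000\right) 78} = - \frac{687775}{-234000} = \left(-687775\right) \left(- \frac{1}{234000}\right) = \frac{27511}{9360}$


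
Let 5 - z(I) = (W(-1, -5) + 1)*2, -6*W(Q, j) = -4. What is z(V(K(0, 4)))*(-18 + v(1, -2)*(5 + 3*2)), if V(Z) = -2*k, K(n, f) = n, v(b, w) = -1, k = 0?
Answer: -145/3 ≈ -48.333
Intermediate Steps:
W(Q, j) = 2/3 (W(Q, j) = -1/6*(-4) = 2/3)
V(Z) = 0 (V(Z) = -2*0 = 0)
z(I) = 5/3 (z(I) = 5 - (2/3 + 1)*2 = 5 - 5*2/3 = 5 - 1*10/3 = 5 - 10/3 = 5/3)
z(V(K(0, 4)))*(-18 + v(1, -2)*(5 + 3*2)) = 5*(-18 - (5 + 3*2))/3 = 5*(-18 - (5 + 6))/3 = 5*(-18 - 1*11)/3 = 5*(-18 - 11)/3 = (5/3)*(-29) = -145/3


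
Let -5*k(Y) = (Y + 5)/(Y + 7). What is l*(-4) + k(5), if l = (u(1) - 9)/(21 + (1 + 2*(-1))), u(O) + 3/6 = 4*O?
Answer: 14/15 ≈ 0.93333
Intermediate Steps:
k(Y) = -(5 + Y)/(5*(7 + Y)) (k(Y) = -(Y + 5)/(5*(Y + 7)) = -(5 + Y)/(5*(7 + Y)))
u(O) = -1/2 + 4*O
l = -11/40 (l = ((-1/2 + 4*1) - 9)/(21 + (1 + 2*(-1))) = ((-1/2 + 4) - 9)/(21 + (1 - 2)) = (7/2 - 9)/(21 - 1) = -11/2/20 = -11/2*1/20 = -11/40 ≈ -0.27500)
l*(-4) + k(5) = -11/40*(-4) + (-5 - 1*5)/(5*(7 + 5)) = 11/10 + (1/5)*(-5 - 5)/12 = 11/10 + (1/5)*(1/12)*(-10) = 11/10 - 1/6 = 14/15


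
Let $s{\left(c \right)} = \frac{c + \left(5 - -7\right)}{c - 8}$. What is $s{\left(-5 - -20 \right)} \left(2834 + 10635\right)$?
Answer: $\frac{363663}{7} \approx 51952.0$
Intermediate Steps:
$s{\left(c \right)} = \frac{12 + c}{-8 + c}$ ($s{\left(c \right)} = \frac{c + \left(5 + 7\right)}{-8 + c} = \frac{c + 12}{-8 + c} = \frac{12 + c}{-8 + c}$)
$s{\left(-5 - -20 \right)} \left(2834 + 10635\right) = \frac{12 - -15}{-8 - -15} \left(2834 + 10635\right) = \frac{12 + \left(-5 + 20\right)}{-8 + \left(-5 + 20\right)} 13469 = \frac{12 + 15}{-8 + 15} \cdot 13469 = \frac{1}{7} \cdot 27 \cdot 13469 = \frac{27}{7} \cdot 13469 = \frac{363663}{7}$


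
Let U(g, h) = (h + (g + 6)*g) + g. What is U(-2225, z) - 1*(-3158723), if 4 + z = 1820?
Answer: 8095589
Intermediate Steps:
z = 1816 (z = -4 + 1820 = 1816)
U(g, h) = g + h + g*(6 + g) (U(g, h) = (h + (6 + g)*g) + g = (h + g*(6 + g)) + g = g + h + g*(6 + g))
U(-2225, z) - 1*(-3158723) = (1816 + (-2225)² + 7*(-2225)) - 1*(-3158723) = (1816 + 4950625 - 15575) + 3158723 = 4936866 + 3158723 = 8095589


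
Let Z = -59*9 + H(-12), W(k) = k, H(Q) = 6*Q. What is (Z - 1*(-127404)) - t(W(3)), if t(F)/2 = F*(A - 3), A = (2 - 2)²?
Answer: 126819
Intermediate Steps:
A = 0 (A = 0² = 0)
Z = -603 (Z = -59*9 + 6*(-12) = -531 - 72 = -603)
t(F) = -6*F (t(F) = 2*(F*(0 - 3)) = 2*(F*(-3)) = 2*(-3*F) = -6*F)
(Z - 1*(-127404)) - t(W(3)) = (-603 - 1*(-127404)) - (-6)*3 = (-603 + 127404) - 1*(-18) = 126801 + 18 = 126819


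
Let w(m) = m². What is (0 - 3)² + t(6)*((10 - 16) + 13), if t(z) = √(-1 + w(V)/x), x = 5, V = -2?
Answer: 9 + 7*I*√5/5 ≈ 9.0 + 3.1305*I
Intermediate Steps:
t(z) = I*√5/5 (t(z) = √(-1 + (-2)²/5) = √(-1 + 4*(⅕)) = √(-1 + ⅘) = √(-⅕) = I*√5/5)
(0 - 3)² + t(6)*((10 - 16) + 13) = (0 - 3)² + (I*√5/5)*((10 - 16) + 13) = (-3)² + (I*√5/5)*(-6 + 13) = 9 + (I*√5/5)*7 = 9 + 7*I*√5/5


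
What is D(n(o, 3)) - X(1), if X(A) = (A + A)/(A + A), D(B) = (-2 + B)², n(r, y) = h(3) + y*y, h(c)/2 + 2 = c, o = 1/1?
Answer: 80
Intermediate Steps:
o = 1
h(c) = -4 + 2*c
n(r, y) = 2 + y² (n(r, y) = (-4 + 2*3) + y*y = (-4 + 6) + y² = 2 + y²)
X(A) = 1 (X(A) = (2*A)/((2*A)) = (2*A)*(1/(2*A)) = 1)
D(n(o, 3)) - X(1) = (-2 + (2 + 3²))² - 1*1 = (-2 + (2 + 9))² - 1 = (-2 + 11)² - 1 = 9² - 1 = 81 - 1 = 80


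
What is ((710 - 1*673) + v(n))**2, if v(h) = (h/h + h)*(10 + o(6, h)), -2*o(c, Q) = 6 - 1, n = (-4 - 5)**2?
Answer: 425104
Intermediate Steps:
n = 81 (n = (-9)**2 = 81)
o(c, Q) = -5/2 (o(c, Q) = -(6 - 1)/2 = -1/2*5 = -5/2)
v(h) = 15/2 + 15*h/2 (v(h) = (h/h + h)*(10 - 5/2) = (1 + h)*(15/2) = 15/2 + 15*h/2)
((710 - 1*673) + v(n))**2 = ((710 - 1*673) + (15/2 + (15/2)*81))**2 = ((710 - 673) + (15/2 + 1215/2))**2 = (37 + 615)**2 = 652**2 = 425104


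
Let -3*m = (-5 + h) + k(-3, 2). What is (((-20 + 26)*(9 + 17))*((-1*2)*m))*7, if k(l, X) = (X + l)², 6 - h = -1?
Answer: 2184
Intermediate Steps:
h = 7 (h = 6 - 1*(-1) = 6 + 1 = 7)
m = -1 (m = -((-5 + 7) + (2 - 3)²)/3 = -(2 + (-1)²)/3 = -(2 + 1)/3 = -⅓*3 = -1)
(((-20 + 26)*(9 + 17))*((-1*2)*m))*7 = (((-20 + 26)*(9 + 17))*(-1*2*(-1)))*7 = ((6*26)*(-2*(-1)))*7 = (156*2)*7 = 312*7 = 2184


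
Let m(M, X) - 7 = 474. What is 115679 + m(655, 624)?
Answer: 116160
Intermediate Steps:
m(M, X) = 481 (m(M, X) = 7 + 474 = 481)
115679 + m(655, 624) = 115679 + 481 = 116160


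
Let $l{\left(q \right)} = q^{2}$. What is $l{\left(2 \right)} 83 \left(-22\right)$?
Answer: $-7304$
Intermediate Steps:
$l{\left(2 \right)} 83 \left(-22\right) = 2^{2} \cdot 83 \left(-22\right) = 4 \cdot 83 \left(-22\right) = 332 \left(-22\right) = -7304$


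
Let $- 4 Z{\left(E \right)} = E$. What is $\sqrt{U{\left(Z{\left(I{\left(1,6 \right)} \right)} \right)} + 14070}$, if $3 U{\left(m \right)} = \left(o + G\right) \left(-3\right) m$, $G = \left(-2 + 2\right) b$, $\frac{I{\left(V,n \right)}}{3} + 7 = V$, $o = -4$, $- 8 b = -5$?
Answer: $2 \sqrt{3522} \approx 118.69$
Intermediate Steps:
$b = \frac{5}{8}$ ($b = \left(- \frac{1}{8}\right) \left(-5\right) = \frac{5}{8} \approx 0.625$)
$I{\left(V,n \right)} = -21 + 3 V$
$Z{\left(E \right)} = - \frac{E}{4}$
$G = 0$ ($G = \left(-2 + 2\right) \frac{5}{8} = 0 \cdot \frac{5}{8} = 0$)
$U{\left(m \right)} = 4 m$ ($U{\left(m \right)} = \frac{\left(-4 + 0\right) \left(-3\right) m}{3} = \frac{\left(-4\right) \left(-3\right) m}{3} = \frac{12 m}{3} = 4 m$)
$\sqrt{U{\left(Z{\left(I{\left(1,6 \right)} \right)} \right)} + 14070} = \sqrt{4 \left(- \frac{-21 + 3 \cdot 1}{4}\right) + 14070} = \sqrt{4 \left(- \frac{-21 + 3}{4}\right) + 14070} = \sqrt{4 \left(\left(- \frac{1}{4}\right) \left(-18\right)\right) + 14070} = \sqrt{4 \cdot \frac{9}{2} + 14070} = \sqrt{18 + 14070} = \sqrt{14088} = 2 \sqrt{3522}$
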